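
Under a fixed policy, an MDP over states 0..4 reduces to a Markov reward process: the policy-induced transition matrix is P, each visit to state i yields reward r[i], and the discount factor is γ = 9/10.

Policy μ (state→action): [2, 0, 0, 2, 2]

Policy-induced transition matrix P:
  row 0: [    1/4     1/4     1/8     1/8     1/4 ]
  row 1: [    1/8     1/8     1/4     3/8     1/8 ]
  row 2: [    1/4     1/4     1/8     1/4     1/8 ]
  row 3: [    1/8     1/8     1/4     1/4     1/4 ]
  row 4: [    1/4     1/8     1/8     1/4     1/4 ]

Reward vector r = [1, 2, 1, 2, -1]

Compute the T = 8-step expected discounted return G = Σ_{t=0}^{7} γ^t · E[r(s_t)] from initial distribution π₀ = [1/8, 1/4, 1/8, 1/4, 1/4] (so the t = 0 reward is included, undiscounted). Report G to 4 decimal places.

t=0: π = [0.1250, 0.2500, 0.1250, 0.2500, 0.2500], E[r] = 1.0000, γ^t·E[r] = 1.000000, running G = 1.000000
t=1: π = [0.1875, 0.1563, 0.1875, 0.2656, 0.2031], E[r] = 1.0156, γ^t·E[r] = 0.914063, running G = 1.914063
t=2: π = [0.1973, 0.1719, 0.1777, 0.2461, 0.2070], E[r] = 1.0039, γ^t·E[r] = 0.813164, running G = 2.727227
t=3: π = [0.1978, 0.1719, 0.1772, 0.2468, 0.2063], E[r] = 1.0061, γ^t·E[r] = 0.733449, running G = 3.460676
t=4: π = [0.1977, 0.1719, 0.1773, 0.2468, 0.2064], E[r] = 1.0059, γ^t·E[r] = 0.659984, running G = 4.120660
t=5: π = [0.1977, 0.1719, 0.1773, 0.2468, 0.2063], E[r] = 1.0060, γ^t·E[r] = 0.594006, running G = 4.714667
t=6: π = [0.1977, 0.1719, 0.1773, 0.2468, 0.2063], E[r] = 1.0060, γ^t·E[r] = 0.534604, running G = 5.249271
t=7: π = [0.1977, 0.1719, 0.1773, 0.2468, 0.2063], E[r] = 1.0060, γ^t·E[r] = 0.481144, running G = 5.730415

G = 5.7304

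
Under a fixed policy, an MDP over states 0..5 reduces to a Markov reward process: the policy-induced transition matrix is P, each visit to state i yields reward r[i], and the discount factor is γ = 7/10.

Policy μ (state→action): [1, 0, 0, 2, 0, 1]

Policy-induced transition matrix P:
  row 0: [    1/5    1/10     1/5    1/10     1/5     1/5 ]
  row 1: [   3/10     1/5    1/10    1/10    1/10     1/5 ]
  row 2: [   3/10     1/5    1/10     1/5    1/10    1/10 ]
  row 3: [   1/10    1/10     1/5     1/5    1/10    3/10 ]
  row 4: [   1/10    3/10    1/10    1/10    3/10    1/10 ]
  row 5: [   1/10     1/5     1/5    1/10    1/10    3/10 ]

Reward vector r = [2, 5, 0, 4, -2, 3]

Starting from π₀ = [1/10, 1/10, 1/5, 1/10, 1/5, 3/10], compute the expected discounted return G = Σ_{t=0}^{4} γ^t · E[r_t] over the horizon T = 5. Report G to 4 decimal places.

G = 5.3858

t=0: π = [0.1000, 0.1000, 0.2000, 0.1000, 0.2000, 0.3000], E[r] = 1.6000, γ^t·E[r] = 1.600000, running G = 1.600000
t=1: π = [0.1700, 0.2000, 0.1500, 0.1300, 0.1500, 0.2000], E[r] = 2.1600, γ^t·E[r] = 1.512000, running G = 3.112000
t=2: π = [0.1870, 0.1850, 0.1500, 0.1280, 0.1470, 0.2030], E[r] = 2.1260, γ^t·E[r] = 1.041740, running G = 4.153740
t=3: π = [0.1857, 0.1832, 0.1518, 0.1278, 0.1481, 0.2034], E[r] = 2.1126, γ^t·E[r] = 0.724622, running G = 4.878362
t=4: π = [0.1856, 0.1835, 0.1517, 0.1280, 0.1482, 0.2031], E[r] = 2.1133, γ^t·E[r] = 0.507401, running G = 5.385763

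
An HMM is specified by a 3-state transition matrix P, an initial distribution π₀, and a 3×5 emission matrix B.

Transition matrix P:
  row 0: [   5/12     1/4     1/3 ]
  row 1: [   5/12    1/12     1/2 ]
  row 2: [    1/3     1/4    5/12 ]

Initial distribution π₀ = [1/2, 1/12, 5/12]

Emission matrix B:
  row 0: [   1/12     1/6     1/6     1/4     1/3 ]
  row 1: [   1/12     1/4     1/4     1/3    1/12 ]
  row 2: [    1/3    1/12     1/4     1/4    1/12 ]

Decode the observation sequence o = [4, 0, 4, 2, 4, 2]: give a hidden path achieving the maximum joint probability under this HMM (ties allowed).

t=0: δ = [1.667e-01, 6.944e-03, 3.472e-02]  (obs o_0=4)
t=1: δ = [5.787e-03, 3.472e-03, 1.852e-02]  ψ = [0, 0, 0]  (obs o_1=0)
t=2: δ = [2.058e-03, 3.858e-04, 6.430e-04]  ψ = [2, 2, 2]  (obs o_2=4)
t=3: δ = [1.429e-04, 1.286e-04, 1.715e-04]  ψ = [0, 0, 0]  (obs o_3=2)
t=4: δ = [1.985e-05, 3.572e-06, 5.954e-06]  ψ = [0, 2, 2]  (obs o_4=4)
t=5: δ = [1.378e-06, 1.240e-06, 1.654e-06]  ψ = [0, 0, 0]  (obs o_5=2)
backtrack: best end state = 2; path = [0, 2, 0, 0, 0, 2]

path = [0, 2, 0, 0, 0, 2]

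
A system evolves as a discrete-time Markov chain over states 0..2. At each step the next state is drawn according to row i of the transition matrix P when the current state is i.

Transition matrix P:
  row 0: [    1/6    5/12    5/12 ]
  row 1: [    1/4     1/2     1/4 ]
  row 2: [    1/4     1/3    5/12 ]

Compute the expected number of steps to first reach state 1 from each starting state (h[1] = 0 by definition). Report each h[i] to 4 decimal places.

h = [2.6182, 0.0000, 2.8364]

First-step conditioning: h[1] = 0; for i ≠ 1, h[i] = 1 + Σ_k P[i][k]·h[k].
  h[0] = 1 + 1/6·h[0] + 5/12·h[2]
  h[2] = 1 + 1/4·h[0] + 5/12·h[2]
Solving the 2×2 linear system over states ≠ 1 gives exactly h = [144/55, 0, 156/55] (h[1] = 0 is the target).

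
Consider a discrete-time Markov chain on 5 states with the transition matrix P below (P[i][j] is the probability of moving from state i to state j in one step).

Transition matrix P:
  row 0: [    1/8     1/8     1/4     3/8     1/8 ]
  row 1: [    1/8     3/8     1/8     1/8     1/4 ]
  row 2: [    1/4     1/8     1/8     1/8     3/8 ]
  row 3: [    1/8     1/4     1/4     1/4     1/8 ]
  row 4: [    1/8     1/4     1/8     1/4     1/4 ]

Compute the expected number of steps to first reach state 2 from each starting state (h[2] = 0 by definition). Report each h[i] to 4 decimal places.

h = [5.0526, 6.0000, 0.0000, 5.1579, 5.8947]

First-step conditioning: h[2] = 0; for i ≠ 2, h[i] = 1 + Σ_k P[i][k]·h[k].
  h[0] = 1 + 1/8·h[0] + 1/8·h[1] + 3/8·h[3] + 1/8·h[4]
  h[1] = 1 + 1/8·h[0] + 3/8·h[1] + 1/8·h[3] + 1/4·h[4]
  h[3] = 1 + 1/8·h[0] + 1/4·h[1] + 1/4·h[3] + 1/8·h[4]
  h[4] = 1 + 1/8·h[0] + 1/4·h[1] + 1/4·h[3] + 1/4·h[4]
Solving the 4×4 linear system over states ≠ 2 gives exactly h = [96/19, 6, 0, 98/19, 112/19] (h[2] = 0 is the target).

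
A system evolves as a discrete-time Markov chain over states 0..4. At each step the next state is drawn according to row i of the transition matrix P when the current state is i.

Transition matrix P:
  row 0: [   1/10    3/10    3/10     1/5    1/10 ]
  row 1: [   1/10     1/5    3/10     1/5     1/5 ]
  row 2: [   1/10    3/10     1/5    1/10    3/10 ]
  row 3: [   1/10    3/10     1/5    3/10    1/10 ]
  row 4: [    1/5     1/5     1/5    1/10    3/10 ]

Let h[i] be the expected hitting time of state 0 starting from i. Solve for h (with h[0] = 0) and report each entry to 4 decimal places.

First-step conditioning: h[0] = 0; for i ≠ 0, h[i] = 1 + Σ_k P[i][k]·h[k].
  h[1] = 1 + 1/5·h[1] + 3/10·h[2] + 1/5·h[3] + 1/5·h[4]
  h[2] = 1 + 3/10·h[1] + 1/5·h[2] + 1/10·h[3] + 3/10·h[4]
  h[3] = 1 + 3/10·h[1] + 1/5·h[2] + 3/10·h[3] + 1/10·h[4]
  h[4] = 1 + 1/5·h[1] + 1/5·h[2] + 1/10·h[3] + 3/10·h[4]
Solving the 4×4 linear system over states ≠ 0 gives exactly h = [0, 4400/541, 4350/541, 4460/541, 3910/541] (h[0] = 0 is the target).

h = [0.0000, 8.1331, 8.0407, 8.2440, 7.2274]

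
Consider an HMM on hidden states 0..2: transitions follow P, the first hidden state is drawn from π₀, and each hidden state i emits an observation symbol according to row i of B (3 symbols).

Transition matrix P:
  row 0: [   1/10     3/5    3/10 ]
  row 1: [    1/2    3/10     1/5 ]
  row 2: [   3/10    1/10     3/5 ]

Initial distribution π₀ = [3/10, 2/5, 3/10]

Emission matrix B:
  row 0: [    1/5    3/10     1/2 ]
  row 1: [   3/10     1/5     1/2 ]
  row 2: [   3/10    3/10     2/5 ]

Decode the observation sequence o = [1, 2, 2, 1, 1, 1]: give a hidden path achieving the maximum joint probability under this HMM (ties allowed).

path = [2, 2, 2, 2, 2, 2]

t=0: δ = [9.000e-02, 8.000e-02, 9.000e-02]  (obs o_0=1)
t=1: δ = [2.000e-02, 2.700e-02, 2.160e-02]  ψ = [1, 0, 2]  (obs o_1=2)
t=2: δ = [6.750e-03, 6.000e-03, 5.184e-03]  ψ = [1, 0, 2]  (obs o_2=2)
t=3: δ = [9.000e-04, 8.100e-04, 9.331e-04]  ψ = [1, 0, 2]  (obs o_3=1)
t=4: δ = [1.215e-04, 1.080e-04, 1.680e-04]  ψ = [1, 0, 2]  (obs o_4=1)
t=5: δ = [1.620e-05, 1.458e-05, 3.023e-05]  ψ = [1, 0, 2]  (obs o_5=1)
backtrack: best end state = 2; path = [2, 2, 2, 2, 2, 2]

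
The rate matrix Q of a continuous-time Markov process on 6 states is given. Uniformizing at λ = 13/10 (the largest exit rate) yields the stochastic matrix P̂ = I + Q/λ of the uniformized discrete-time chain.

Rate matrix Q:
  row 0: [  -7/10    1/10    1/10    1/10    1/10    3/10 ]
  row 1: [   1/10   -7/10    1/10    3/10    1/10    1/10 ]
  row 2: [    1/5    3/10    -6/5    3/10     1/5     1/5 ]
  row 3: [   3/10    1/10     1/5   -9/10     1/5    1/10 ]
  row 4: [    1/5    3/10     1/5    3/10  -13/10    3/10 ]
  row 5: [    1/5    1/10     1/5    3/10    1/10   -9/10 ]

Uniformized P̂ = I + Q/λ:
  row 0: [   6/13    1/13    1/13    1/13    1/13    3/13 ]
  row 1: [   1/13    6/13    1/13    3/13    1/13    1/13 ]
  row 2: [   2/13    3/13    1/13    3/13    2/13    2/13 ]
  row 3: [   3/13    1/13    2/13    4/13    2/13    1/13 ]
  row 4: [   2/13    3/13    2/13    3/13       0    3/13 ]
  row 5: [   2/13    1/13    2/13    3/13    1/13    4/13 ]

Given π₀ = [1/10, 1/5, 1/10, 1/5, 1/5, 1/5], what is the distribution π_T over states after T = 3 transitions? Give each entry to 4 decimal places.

t=0: π = [0.1000, 0.2000, 0.1000, 0.2000, 0.2000, 0.2000]
t=1: π = [0.1846, 0.2000, 0.1231, 0.2308, 0.0846, 0.1769]
t=2: π = [0.2130, 0.1858, 0.1148, 0.2201, 0.0976, 0.1686]
t=3: π = [0.2220, 0.1811, 0.1143, 0.2149, 0.0952, 0.1725]

π = [0.2220, 0.1811, 0.1143, 0.2149, 0.0952, 0.1725]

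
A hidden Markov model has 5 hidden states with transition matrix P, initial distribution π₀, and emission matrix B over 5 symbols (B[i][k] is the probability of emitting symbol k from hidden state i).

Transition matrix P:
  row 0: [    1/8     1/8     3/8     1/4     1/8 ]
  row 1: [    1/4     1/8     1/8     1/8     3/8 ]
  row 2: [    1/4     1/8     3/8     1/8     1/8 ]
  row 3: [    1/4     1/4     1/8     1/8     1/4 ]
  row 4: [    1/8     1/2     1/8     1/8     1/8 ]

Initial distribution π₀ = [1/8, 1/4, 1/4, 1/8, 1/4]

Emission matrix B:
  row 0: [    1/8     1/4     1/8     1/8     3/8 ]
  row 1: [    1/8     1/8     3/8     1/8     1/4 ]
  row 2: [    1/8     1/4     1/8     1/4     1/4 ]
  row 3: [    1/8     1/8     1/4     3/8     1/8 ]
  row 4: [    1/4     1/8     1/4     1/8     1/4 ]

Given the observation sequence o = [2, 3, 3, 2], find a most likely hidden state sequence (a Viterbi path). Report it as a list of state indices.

path = [4, 1, 4, 1]

t=0: δ = [1.562e-02, 9.375e-02, 3.125e-02, 3.125e-02, 6.250e-02]  (obs o_0=2)
t=1: δ = [2.930e-03, 3.906e-03, 2.930e-03, 4.395e-03, 4.395e-03]  ψ = [1, 4, 1, 1, 1]  (obs o_1=3)
t=2: δ = [1.373e-04, 2.747e-04, 2.747e-04, 2.747e-04, 1.831e-04]  ψ = [3, 4, 0, 0, 1]  (obs o_2=3)
t=3: δ = [8.583e-06, 3.433e-05, 1.287e-05, 8.583e-06, 2.575e-05]  ψ = [1, 4, 2, 0, 1]  (obs o_3=2)
backtrack: best end state = 1; path = [4, 1, 4, 1]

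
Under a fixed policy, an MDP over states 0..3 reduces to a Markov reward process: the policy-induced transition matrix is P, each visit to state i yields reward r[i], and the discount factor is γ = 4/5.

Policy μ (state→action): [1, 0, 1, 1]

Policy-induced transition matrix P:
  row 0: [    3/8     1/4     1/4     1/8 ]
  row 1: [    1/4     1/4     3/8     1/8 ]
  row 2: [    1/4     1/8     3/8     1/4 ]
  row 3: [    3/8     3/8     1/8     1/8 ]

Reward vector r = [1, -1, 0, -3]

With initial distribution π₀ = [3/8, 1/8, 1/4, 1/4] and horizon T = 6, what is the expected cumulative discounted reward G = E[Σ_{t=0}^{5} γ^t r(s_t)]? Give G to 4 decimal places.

t=0: π = [0.3750, 0.1250, 0.2500, 0.2500], E[r] = -0.5000, γ^t·E[r] = -0.500000, running G = -0.500000
t=1: π = [0.3281, 0.2500, 0.2656, 0.1563], E[r] = -0.3906, γ^t·E[r] = -0.312500, running G = -0.812500
t=2: π = [0.3105, 0.2363, 0.2949, 0.1582], E[r] = -0.4004, γ^t·E[r] = -0.256250, running G = -1.068750
t=3: π = [0.3086, 0.2329, 0.2966, 0.1619], E[r] = -0.4099, γ^t·E[r] = -0.209875, running G = -1.278625
t=4: π = [0.3088, 0.2332, 0.2960, 0.1621], E[r] = -0.4106, γ^t·E[r] = -0.168175, running G = -1.446800
t=5: π = [0.3089, 0.2333, 0.2959, 0.1620], E[r] = -0.4104, γ^t·E[r] = -0.134476, running G = -1.581276

G = -1.5813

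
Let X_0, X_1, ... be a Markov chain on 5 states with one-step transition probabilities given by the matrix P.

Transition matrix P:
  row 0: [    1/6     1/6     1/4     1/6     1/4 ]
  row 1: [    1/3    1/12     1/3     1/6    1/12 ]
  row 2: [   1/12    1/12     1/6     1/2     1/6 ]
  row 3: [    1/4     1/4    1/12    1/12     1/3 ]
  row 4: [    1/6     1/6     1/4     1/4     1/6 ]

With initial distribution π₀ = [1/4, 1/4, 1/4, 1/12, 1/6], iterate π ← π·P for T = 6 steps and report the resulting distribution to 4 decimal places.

π = [0.1949, 0.1559, 0.2068, 0.2335, 0.2089]

t=0: π = [0.2500, 0.2500, 0.2500, 0.0833, 0.1667]
t=1: π = [0.1944, 0.1319, 0.2361, 0.2569, 0.1806]
t=2: π = [0.1904, 0.1574, 0.1985, 0.2390, 0.2147]
t=3: π = [0.1963, 0.1569, 0.2067, 0.2308, 0.2092]
t=4: π = [0.1948, 0.1556, 0.2074, 0.2338, 0.2084]
t=5: π = [0.1948, 0.1559, 0.2067, 0.2337, 0.2089]
t=6: π = [0.1949, 0.1559, 0.2068, 0.2335, 0.2089]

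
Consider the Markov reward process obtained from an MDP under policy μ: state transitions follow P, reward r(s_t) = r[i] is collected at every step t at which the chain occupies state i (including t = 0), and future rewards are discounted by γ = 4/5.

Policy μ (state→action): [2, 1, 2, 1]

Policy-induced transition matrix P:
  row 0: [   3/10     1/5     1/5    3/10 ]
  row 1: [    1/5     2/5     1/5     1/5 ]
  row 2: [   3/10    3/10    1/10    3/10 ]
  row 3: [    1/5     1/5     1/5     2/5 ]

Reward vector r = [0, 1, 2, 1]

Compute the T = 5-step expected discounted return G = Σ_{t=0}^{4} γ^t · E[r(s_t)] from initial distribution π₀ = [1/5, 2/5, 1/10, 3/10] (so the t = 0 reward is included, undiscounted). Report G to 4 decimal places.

t=0: π = [0.2000, 0.4000, 0.1000, 0.3000], E[r] = 0.9000, γ^t·E[r] = 0.900000, running G = 0.900000
t=1: π = [0.2300, 0.2900, 0.1900, 0.2900], E[r] = 0.9600, γ^t·E[r] = 0.768000, running G = 1.668000
t=2: π = [0.2420, 0.2770, 0.1810, 0.3000], E[r] = 0.9390, γ^t·E[r] = 0.600960, running G = 2.268960
t=3: π = [0.2423, 0.2735, 0.1819, 0.3023], E[r] = 0.9396, γ^t·E[r] = 0.481075, running G = 2.750035
t=4: π = [0.2424, 0.2729, 0.1818, 0.3029], E[r] = 0.9394, γ^t·E[r] = 0.384774, running G = 3.134809

G = 3.1348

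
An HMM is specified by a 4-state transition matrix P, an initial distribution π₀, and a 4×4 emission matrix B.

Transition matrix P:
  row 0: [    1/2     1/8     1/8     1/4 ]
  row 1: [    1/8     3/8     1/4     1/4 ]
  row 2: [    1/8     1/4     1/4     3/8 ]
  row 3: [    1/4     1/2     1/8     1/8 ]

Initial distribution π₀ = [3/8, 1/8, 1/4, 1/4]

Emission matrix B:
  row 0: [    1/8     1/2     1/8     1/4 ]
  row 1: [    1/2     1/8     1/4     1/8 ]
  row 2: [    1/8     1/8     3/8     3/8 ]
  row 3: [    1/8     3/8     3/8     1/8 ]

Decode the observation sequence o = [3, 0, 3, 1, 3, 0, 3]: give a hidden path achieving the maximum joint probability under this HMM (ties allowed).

path = [0, 0, 0, 0, 0, 0, 0]

t=0: δ = [9.375e-02, 1.562e-02, 9.375e-02, 3.125e-02]  (obs o_0=3)
t=1: δ = [5.859e-03, 1.172e-02, 2.930e-03, 4.395e-03]  ψ = [0, 2, 2, 2]  (obs o_1=0)
t=2: δ = [7.324e-04, 5.493e-04, 1.099e-03, 3.662e-04]  ψ = [0, 1, 1, 1]  (obs o_2=3)
t=3: δ = [1.831e-04, 3.433e-05, 3.433e-05, 1.545e-04]  ψ = [0, 2, 2, 2]  (obs o_3=1)
t=4: δ = [2.289e-05, 9.656e-06, 8.583e-06, 5.722e-06]  ψ = [0, 3, 0, 0]  (obs o_4=3)
t=5: δ = [1.431e-06, 1.810e-06, 3.576e-07, 7.153e-07]  ψ = [0, 1, 0, 0]  (obs o_5=0)
t=6: δ = [1.788e-07, 8.487e-08, 1.697e-07, 5.658e-08]  ψ = [0, 1, 1, 1]  (obs o_6=3)
backtrack: best end state = 0; path = [0, 0, 0, 0, 0, 0, 0]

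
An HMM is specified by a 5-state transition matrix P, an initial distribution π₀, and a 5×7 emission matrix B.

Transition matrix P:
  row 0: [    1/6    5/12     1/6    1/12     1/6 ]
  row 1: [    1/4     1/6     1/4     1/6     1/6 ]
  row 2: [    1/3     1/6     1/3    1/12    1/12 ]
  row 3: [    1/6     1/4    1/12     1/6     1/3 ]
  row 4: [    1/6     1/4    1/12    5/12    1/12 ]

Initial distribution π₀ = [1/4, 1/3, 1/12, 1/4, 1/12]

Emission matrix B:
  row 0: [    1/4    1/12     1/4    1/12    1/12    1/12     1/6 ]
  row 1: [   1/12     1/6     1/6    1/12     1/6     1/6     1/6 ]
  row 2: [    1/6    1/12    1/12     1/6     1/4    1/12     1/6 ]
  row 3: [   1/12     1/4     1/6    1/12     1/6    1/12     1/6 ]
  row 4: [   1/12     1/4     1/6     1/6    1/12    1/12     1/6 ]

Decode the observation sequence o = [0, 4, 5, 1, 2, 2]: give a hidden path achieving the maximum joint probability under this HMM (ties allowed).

t=0: δ = [6.250e-02, 2.778e-02, 1.389e-02, 2.083e-02, 6.944e-03]  (obs o_0=0)
t=1: δ = [8.681e-04, 4.340e-03, 2.604e-03, 8.681e-04, 8.681e-04]  ψ = [0, 0, 0, 0, 0]  (obs o_1=4)
t=2: δ = [9.042e-05, 1.206e-04, 9.042e-05, 6.028e-05, 6.028e-05]  ψ = [1, 1, 1, 1, 1]  (obs o_2=5)
t=3: δ = [2.512e-06, 6.279e-06, 2.512e-06, 6.279e-06, 5.023e-06]  ψ = [1, 0, 1, 4, 1]  (obs o_3=1)
t=4: δ = [3.925e-07, 2.616e-07, 1.308e-07, 3.489e-07, 3.489e-07]  ψ = [1, 3, 1, 4, 3]  (obs o_4=2)
t=5: δ = [1.635e-08, 2.725e-08, 5.451e-09, 2.423e-08, 1.938e-08]  ψ = [0, 0, 0, 4, 3]  (obs o_5=2)
backtrack: best end state = 1; path = [0, 1, 0, 1, 0, 1]

path = [0, 1, 0, 1, 0, 1]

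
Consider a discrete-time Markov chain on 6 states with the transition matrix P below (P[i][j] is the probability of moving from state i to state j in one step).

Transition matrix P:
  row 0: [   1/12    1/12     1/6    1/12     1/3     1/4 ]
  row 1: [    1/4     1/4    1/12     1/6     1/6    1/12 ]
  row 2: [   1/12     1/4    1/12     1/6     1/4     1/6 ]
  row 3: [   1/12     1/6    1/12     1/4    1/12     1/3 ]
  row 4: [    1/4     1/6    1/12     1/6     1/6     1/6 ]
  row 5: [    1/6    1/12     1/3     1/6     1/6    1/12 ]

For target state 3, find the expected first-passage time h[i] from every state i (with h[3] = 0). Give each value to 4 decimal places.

h = [7.0685, 6.6112, 6.5297, 0.0000, 6.6063, 6.5527]

First-step conditioning: h[3] = 0; for i ≠ 3, h[i] = 1 + Σ_k P[i][k]·h[k].
  h[0] = 1 + 1/12·h[0] + 1/12·h[1] + 1/6·h[2] + 1/3·h[4] + 1/4·h[5]
  h[1] = 1 + 1/4·h[0] + 1/4·h[1] + 1/12·h[2] + 1/6·h[4] + 1/12·h[5]
  h[2] = 1 + 1/12·h[0] + 1/4·h[1] + 1/12·h[2] + 1/4·h[4] + 1/6·h[5]
  h[4] = 1 + 1/4·h[0] + 1/6·h[1] + 1/12·h[2] + 1/6·h[4] + 1/6·h[5]
  h[5] = 1 + 1/6·h[0] + 1/12·h[1] + 1/3·h[2] + 1/6·h[4] + 1/12·h[5]
Solving the 5×5 linear system over states ≠ 3 gives exactly h = [26104/3693, 24415/3693, 8038/1231, 0, 24397/3693, 24199/3693] (h[3] = 0 is the target).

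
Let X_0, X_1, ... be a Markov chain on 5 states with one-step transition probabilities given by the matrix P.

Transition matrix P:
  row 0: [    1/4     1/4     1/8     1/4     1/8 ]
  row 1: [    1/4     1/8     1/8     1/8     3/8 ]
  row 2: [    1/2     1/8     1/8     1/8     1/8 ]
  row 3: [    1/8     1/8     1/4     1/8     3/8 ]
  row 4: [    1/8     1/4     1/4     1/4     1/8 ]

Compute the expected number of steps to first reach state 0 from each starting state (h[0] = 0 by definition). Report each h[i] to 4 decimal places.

First-step conditioning: h[0] = 0; for i ≠ 0, h[i] = 1 + Σ_k P[i][k]·h[k].
  h[1] = 1 + 1/8·h[1] + 1/8·h[2] + 1/8·h[3] + 3/8·h[4]
  h[2] = 1 + 1/8·h[1] + 1/8·h[2] + 1/8·h[3] + 1/8·h[4]
  h[3] = 1 + 1/8·h[1] + 1/4·h[2] + 1/8·h[3] + 3/8·h[4]
  h[4] = 1 + 1/4·h[1] + 1/4·h[2] + 1/4·h[3] + 1/8·h[4]
Solving the 4×4 linear system over states ≠ 0 gives exactly h = [0, 658/159, 160/53, 718/159, 712/159] (h[0] = 0 is the target).

h = [0.0000, 4.1384, 3.0189, 4.5157, 4.4780]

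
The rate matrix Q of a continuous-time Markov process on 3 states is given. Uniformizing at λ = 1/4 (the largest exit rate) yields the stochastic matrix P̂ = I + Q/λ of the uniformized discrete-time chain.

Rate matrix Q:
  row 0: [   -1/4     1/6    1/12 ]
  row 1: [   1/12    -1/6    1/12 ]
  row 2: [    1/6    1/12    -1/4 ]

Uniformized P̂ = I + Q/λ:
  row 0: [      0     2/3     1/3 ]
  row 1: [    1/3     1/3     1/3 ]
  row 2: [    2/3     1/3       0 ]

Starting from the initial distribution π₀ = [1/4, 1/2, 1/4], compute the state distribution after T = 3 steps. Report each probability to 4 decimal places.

π = [0.3148, 0.4352, 0.2500]

t=0: π = [0.2500, 0.5000, 0.2500]
t=1: π = [0.3333, 0.4167, 0.2500]
t=2: π = [0.3056, 0.4444, 0.2500]
t=3: π = [0.3148, 0.4352, 0.2500]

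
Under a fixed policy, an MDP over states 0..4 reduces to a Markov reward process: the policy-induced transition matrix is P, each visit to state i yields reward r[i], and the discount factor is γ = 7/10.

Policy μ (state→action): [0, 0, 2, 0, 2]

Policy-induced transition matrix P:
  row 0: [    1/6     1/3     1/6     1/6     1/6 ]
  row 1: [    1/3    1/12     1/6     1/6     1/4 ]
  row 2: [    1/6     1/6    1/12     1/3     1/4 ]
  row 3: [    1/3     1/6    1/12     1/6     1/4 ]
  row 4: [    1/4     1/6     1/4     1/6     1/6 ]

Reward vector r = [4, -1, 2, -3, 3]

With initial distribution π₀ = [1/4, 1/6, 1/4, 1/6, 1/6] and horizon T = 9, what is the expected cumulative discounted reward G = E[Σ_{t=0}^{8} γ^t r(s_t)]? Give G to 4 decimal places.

t=0: π = [0.2500, 0.1667, 0.2500, 0.1667, 0.1667], E[r] = 1.3333, γ^t·E[r] = 1.333333, running G = 1.333333
t=1: π = [0.2361, 0.1944, 0.1458, 0.2083, 0.2153], E[r] = 1.0625, γ^t·E[r] = 0.743750, running G = 2.077083
t=2: π = [0.2517, 0.1898, 0.1551, 0.1910, 0.2124], E[r] = 1.1916, γ^t·E[r] = 0.583860, running G = 2.660943
t=3: π = [0.2478, 0.1928, 0.1555, 0.1925, 0.2113], E[r] = 1.1660, γ^t·E[r] = 0.399935, running G = 3.060878
t=4: π = [0.2485, 0.1919, 0.1553, 0.1926, 0.2117], E[r] = 1.1701, γ^t·E[r] = 0.280936, running G = 3.341814
t=5: π = [0.2484, 0.1921, 0.1553, 0.1925, 0.2116], E[r] = 1.1694, γ^t·E[r] = 0.196547, running G = 3.538361
t=6: π = [0.2484, 0.1921, 0.1553, 0.1926, 0.2117], E[r] = 1.1695, γ^t·E[r] = 0.137595, running G = 3.675956
t=7: π = [0.2484, 0.1921, 0.1553, 0.1926, 0.2117], E[r] = 1.1695, γ^t·E[r] = 0.096315, running G = 3.772271
t=8: π = [0.2484, 0.1921, 0.1553, 0.1926, 0.2117], E[r] = 1.1695, γ^t·E[r] = 0.067421, running G = 3.839692

G = 3.8397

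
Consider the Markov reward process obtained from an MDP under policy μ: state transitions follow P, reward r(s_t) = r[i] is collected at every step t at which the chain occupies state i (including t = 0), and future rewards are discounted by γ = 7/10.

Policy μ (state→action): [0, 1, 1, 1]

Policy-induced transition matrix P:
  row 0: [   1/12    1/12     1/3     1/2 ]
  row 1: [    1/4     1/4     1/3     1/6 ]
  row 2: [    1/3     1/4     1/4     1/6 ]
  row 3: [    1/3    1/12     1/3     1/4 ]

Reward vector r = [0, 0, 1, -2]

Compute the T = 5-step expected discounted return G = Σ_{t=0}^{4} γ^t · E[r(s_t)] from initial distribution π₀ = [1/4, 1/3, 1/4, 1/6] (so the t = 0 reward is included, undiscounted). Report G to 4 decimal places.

t=0: π = [0.2500, 0.3333, 0.2500, 0.1667], E[r] = -0.0833, γ^t·E[r] = -0.083333, running G = -0.083333
t=1: π = [0.2431, 0.1806, 0.3125, 0.2639], E[r] = -0.2153, γ^t·E[r] = -0.150694, running G = -0.234028
t=2: π = [0.2575, 0.1655, 0.3073, 0.2697], E[r] = -0.2321, γ^t·E[r] = -0.113709, running G = -0.347737
t=3: π = [0.2552, 0.1621, 0.3077, 0.2750], E[r] = -0.2422, γ^t·E[r] = -0.083087, running G = -0.430824
t=4: π = [0.2560, 0.1616, 0.3077, 0.2746], E[r] = -0.2416, γ^t·E[r] = -0.058004, running G = -0.488828

G = -0.4888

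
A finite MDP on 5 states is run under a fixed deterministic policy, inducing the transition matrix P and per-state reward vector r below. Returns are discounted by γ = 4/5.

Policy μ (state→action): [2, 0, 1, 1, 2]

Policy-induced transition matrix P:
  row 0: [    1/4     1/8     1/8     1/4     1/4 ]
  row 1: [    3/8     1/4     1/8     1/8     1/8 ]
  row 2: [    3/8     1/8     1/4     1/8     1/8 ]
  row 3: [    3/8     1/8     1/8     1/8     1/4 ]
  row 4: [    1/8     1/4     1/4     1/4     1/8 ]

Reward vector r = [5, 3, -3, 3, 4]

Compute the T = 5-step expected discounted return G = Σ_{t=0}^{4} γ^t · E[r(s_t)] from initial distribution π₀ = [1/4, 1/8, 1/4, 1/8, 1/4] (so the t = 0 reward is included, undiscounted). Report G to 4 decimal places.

t=0: π = [0.2500, 0.1250, 0.2500, 0.1250, 0.2500], E[r] = 2.2500, γ^t·E[r] = 2.250000, running G = 2.250000
t=1: π = [0.2813, 0.1719, 0.1875, 0.1875, 0.1719], E[r] = 2.6094, γ^t·E[r] = 2.087500, running G = 4.337500
t=2: π = [0.2969, 0.1680, 0.1699, 0.1816, 0.1836], E[r] = 2.7578, γ^t·E[r] = 1.765000, running G = 6.102500
t=3: π = [0.2920, 0.1689, 0.1692, 0.1851, 0.1848], E[r] = 2.7537, γ^t·E[r] = 1.409875, running G = 7.512375
t=4: π = [0.2923, 0.1692, 0.1693, 0.1846, 0.1846], E[r] = 2.7537, γ^t·E[r] = 1.127925, running G = 8.640300

G = 8.6403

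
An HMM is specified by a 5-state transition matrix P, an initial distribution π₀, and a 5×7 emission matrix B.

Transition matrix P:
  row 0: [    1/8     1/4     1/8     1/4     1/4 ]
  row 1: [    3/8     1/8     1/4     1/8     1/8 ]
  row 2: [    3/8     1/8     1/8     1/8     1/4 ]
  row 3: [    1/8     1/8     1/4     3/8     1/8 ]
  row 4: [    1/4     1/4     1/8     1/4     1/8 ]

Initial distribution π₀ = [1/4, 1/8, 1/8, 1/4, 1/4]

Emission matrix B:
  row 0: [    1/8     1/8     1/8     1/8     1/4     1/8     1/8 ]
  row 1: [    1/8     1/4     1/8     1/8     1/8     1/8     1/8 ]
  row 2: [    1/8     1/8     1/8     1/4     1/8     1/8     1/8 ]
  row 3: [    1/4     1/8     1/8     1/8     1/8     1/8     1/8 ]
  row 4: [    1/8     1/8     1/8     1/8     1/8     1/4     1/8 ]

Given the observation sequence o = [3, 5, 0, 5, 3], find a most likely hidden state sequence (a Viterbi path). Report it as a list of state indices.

path = [3, 3, 3, 3, 2]

t=0: δ = [3.125e-02, 1.562e-02, 3.125e-02, 3.125e-02, 3.125e-02]  (obs o_0=3)
t=1: δ = [1.465e-03, 9.766e-04, 9.766e-04, 1.465e-03, 1.953e-03]  ψ = [2, 0, 3, 3, 0]  (obs o_1=5)
t=2: δ = [6.104e-05, 6.104e-05, 4.578e-05, 1.373e-04, 4.578e-05]  ψ = [4, 4, 3, 3, 0]  (obs o_2=0)
t=3: δ = [2.861e-06, 2.146e-06, 4.292e-06, 6.437e-06, 4.292e-06]  ψ = [1, 3, 3, 3, 3]  (obs o_3=5)
t=4: δ = [2.012e-07, 1.341e-07, 4.023e-07, 3.017e-07, 1.341e-07]  ψ = [2, 4, 3, 3, 2]  (obs o_4=3)
backtrack: best end state = 2; path = [3, 3, 3, 3, 2]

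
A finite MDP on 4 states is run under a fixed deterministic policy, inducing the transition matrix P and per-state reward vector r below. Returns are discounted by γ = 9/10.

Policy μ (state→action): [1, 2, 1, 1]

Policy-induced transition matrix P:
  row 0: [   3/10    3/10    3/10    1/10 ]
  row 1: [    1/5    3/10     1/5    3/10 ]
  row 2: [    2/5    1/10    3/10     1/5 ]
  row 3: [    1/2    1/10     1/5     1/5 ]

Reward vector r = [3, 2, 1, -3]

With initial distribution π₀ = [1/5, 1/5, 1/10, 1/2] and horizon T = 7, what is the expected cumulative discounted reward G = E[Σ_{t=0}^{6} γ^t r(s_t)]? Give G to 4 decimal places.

G = 4.4815

t=0: π = [0.2000, 0.2000, 0.1000, 0.5000], E[r] = -0.4000, γ^t·E[r] = -0.400000, running G = -0.400000
t=1: π = [0.3900, 0.1800, 0.2300, 0.2000], E[r] = 1.1600, γ^t·E[r] = 1.044000, running G = 0.644000
t=2: π = [0.3450, 0.2140, 0.2620, 0.1790], E[r] = 1.1880, γ^t·E[r] = 0.962280, running G = 1.606280
t=3: π = [0.3406, 0.2118, 0.2607, 0.1869], E[r] = 1.1454, γ^t·E[r] = 0.834997, running G = 2.441277
t=4: π = [0.3423, 0.2105, 0.2601, 0.1871], E[r] = 1.1465, γ^t·E[r] = 0.752245, running G = 3.193521
t=5: π = [0.3424, 0.2106, 0.2602, 0.1868], E[r] = 1.1480, γ^t·E[r] = 0.677909, running G = 3.871430
t=6: π = [0.3423, 0.2106, 0.2603, 0.1868], E[r] = 1.1480, γ^t·E[r] = 0.610089, running G = 4.481519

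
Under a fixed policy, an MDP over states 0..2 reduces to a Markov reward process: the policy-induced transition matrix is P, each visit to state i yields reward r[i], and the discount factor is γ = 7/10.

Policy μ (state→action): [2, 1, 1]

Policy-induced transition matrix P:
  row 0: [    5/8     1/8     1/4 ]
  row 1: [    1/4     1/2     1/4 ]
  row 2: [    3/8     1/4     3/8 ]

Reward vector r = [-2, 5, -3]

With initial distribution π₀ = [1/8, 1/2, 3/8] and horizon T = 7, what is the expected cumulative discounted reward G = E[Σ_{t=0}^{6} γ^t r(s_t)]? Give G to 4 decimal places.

G = 0.8026

t=0: π = [0.1250, 0.5000, 0.3750], E[r] = 1.1250, γ^t·E[r] = 1.125000, running G = 1.125000
t=1: π = [0.3438, 0.3594, 0.2969], E[r] = 0.2188, γ^t·E[r] = 0.153125, running G = 1.278125
t=2: π = [0.4160, 0.2969, 0.2871], E[r] = -0.2090, γ^t·E[r] = -0.102402, running G = 1.175723
t=3: π = [0.4419, 0.2722, 0.2859], E[r] = -0.3804, γ^t·E[r] = -0.130467, running G = 1.045255
t=4: π = [0.4514, 0.2628, 0.2857], E[r] = -0.4460, γ^t·E[r] = -0.107088, running G = 0.938167
t=5: π = [0.4550, 0.2593, 0.2857], E[r] = -0.4708, γ^t·E[r] = -0.079128, running G = 0.859040
t=6: π = [0.4563, 0.2579, 0.2857], E[r] = -0.4801, γ^t·E[r] = -0.056486, running G = 0.802554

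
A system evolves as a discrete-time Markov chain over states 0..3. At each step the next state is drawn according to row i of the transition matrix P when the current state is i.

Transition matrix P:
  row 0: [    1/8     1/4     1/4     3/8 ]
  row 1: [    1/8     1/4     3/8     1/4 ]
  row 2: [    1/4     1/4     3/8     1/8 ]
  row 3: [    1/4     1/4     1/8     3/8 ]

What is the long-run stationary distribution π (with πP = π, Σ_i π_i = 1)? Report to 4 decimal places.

Balance equations π_j = Σ_i π_i·P[i][j]:
  π_0 = 1/8·π_0 + 1/8·π_1 + 1/4·π_2 + 1/4·π_3
  π_1 = 1/4·π_0 + 1/4·π_1 + 1/4·π_2 + 1/4·π_3
  π_2 = 1/4·π_0 + 3/8·π_1 + 3/8·π_2 + 1/8·π_3
  normalize: π_0 + π_1 + π_2 + π_3 = 1
Solving the linear system gives exactly π = [7/36, 1/4, 61/216, 59/216].

π = [0.1944, 0.2500, 0.2824, 0.2731]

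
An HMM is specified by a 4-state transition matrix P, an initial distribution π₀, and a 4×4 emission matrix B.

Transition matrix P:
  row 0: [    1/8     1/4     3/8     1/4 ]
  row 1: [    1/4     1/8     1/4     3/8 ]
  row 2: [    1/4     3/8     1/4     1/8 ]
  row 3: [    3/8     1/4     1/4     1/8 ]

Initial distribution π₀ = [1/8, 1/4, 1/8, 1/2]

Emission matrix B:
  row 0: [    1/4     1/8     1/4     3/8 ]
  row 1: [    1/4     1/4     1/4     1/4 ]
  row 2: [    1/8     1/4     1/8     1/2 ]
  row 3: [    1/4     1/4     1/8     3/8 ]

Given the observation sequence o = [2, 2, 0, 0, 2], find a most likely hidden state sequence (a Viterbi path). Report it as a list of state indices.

path = [3, 0, 1, 3, 0]

t=0: δ = [3.125e-02, 6.250e-02, 1.562e-02, 6.250e-02]  (obs o_0=2)
t=1: δ = [5.859e-03, 3.906e-03, 1.953e-03, 2.930e-03]  ψ = [3, 3, 1, 1]  (obs o_1=2)
t=2: δ = [2.747e-04, 3.662e-04, 2.747e-04, 3.662e-04]  ψ = [3, 0, 0, 0]  (obs o_2=0)
t=3: δ = [3.433e-05, 2.575e-05, 1.287e-05, 3.433e-05]  ψ = [3, 2, 0, 1]  (obs o_3=0)
t=4: δ = [3.219e-06, 2.146e-06, 1.609e-06, 1.207e-06]  ψ = [3, 0, 0, 1]  (obs o_4=2)
backtrack: best end state = 0; path = [3, 0, 1, 3, 0]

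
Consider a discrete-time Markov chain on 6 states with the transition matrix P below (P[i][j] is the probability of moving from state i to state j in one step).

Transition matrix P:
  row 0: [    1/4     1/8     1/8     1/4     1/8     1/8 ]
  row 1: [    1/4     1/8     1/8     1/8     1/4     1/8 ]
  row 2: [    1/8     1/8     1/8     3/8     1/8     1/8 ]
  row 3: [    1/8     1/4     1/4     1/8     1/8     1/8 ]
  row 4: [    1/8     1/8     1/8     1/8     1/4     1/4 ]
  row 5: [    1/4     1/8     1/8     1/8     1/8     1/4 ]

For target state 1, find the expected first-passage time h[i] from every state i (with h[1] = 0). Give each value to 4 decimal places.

h = [6.6393, 0.0000, 6.5458, 5.8912, 6.7615, 6.7462]

First-step conditioning: h[1] = 0; for i ≠ 1, h[i] = 1 + Σ_k P[i][k]·h[k].
  h[0] = 1 + 1/4·h[0] + 1/8·h[2] + 1/4·h[3] + 1/8·h[4] + 1/8·h[5]
  h[2] = 1 + 1/8·h[0] + 1/8·h[2] + 3/8·h[3] + 1/8·h[4] + 1/8·h[5]
  h[3] = 1 + 1/8·h[0] + 1/4·h[2] + 1/8·h[3] + 1/8·h[4] + 1/8·h[5]
  h[4] = 1 + 1/8·h[0] + 1/8·h[2] + 1/8·h[3] + 1/4·h[4] + 1/4·h[5]
  h[5] = 1 + 1/4·h[0] + 1/8·h[2] + 1/8·h[3] + 1/8·h[4] + 1/4·h[5]
Solving the 5×5 linear system over states ≠ 1 gives exactly h = [3479/524, 0, 1715/262, 3087/524, 3543/524, 3535/524] (h[1] = 0 is the target).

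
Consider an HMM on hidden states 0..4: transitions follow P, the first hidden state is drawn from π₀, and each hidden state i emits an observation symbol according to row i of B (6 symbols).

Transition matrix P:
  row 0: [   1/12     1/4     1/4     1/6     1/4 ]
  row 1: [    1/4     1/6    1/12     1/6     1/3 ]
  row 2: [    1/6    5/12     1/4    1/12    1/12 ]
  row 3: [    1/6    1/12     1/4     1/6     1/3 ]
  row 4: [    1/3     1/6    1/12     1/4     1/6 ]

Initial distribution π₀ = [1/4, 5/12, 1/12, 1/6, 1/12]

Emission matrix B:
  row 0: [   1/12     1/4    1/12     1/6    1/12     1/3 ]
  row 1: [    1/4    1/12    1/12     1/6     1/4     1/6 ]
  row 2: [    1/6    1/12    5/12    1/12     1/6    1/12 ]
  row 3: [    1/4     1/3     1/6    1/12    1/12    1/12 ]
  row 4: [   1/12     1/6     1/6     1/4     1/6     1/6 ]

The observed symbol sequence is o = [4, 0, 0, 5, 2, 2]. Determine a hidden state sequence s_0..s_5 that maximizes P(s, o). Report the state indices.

path = [1, 1, 1, 0, 2, 2]

t=0: δ = [2.083e-02, 1.042e-01, 1.389e-02, 1.389e-02, 1.389e-02]  (obs o_0=4)
t=1: δ = [2.170e-03, 4.340e-03, 1.447e-03, 4.340e-03, 2.894e-03]  ψ = [1, 1, 1, 1, 1]  (obs o_1=0)
t=2: δ = [9.042e-05, 1.808e-04, 1.808e-04, 1.808e-04, 1.206e-04]  ψ = [1, 1, 3, 1, 1]  (obs o_2=0)
t=3: δ = [1.507e-05, 1.256e-05, 3.768e-06, 2.512e-06, 1.005e-05]  ψ = [1, 2, 2, 1, 1]  (obs o_3=5)
t=4: δ = [2.791e-07, 3.140e-07, 1.570e-06, 4.186e-07, 6.977e-07]  ψ = [4, 0, 0, 0, 1]  (obs o_4=2)
t=5: δ = [2.180e-08, 5.451e-08, 1.635e-07, 2.907e-08, 2.326e-08]  ψ = [2, 2, 2, 4, 3]  (obs o_5=2)
backtrack: best end state = 2; path = [1, 1, 1, 0, 2, 2]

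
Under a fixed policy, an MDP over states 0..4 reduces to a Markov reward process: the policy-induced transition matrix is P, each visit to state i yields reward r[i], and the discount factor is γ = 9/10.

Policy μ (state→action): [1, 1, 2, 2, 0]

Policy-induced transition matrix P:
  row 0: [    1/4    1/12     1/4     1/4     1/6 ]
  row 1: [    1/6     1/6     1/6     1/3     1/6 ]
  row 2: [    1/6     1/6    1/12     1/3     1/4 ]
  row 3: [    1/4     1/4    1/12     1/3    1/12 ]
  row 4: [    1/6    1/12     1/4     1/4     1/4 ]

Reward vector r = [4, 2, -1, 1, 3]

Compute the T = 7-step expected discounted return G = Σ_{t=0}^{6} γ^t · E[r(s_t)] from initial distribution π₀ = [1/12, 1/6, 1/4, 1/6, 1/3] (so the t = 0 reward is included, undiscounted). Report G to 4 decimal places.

t=0: π = [0.0833, 0.1667, 0.2500, 0.1667, 0.3333], E[r] = 1.5833, γ^t·E[r] = 1.583333, running G = 1.583333
t=1: π = [0.1875, 0.1458, 0.1667, 0.2986, 0.2014], E[r] = 1.7778, γ^t·E[r] = 1.600000, running G = 3.183333
t=2: π = [0.2072, 0.1591, 0.1603, 0.3009, 0.1725], E[r] = 1.8050, γ^t·E[r] = 1.462031, running G = 4.645365
t=3: π = [0.2090, 0.1601, 0.1599, 0.3017, 0.1693], E[r] = 1.8060, γ^t·E[r] = 1.316602, running G = 5.961966
t=4: π = [0.2092, 0.1603, 0.1597, 0.3018, 0.1690], E[r] = 1.8064, γ^t·E[r] = 1.185187, running G = 7.147153
t=5: π = [0.2093, 0.1603, 0.1597, 0.3018, 0.1689], E[r] = 1.8064, γ^t·E[r] = 1.066680, running G = 8.213833
t=6: π = [0.2093, 0.1603, 0.1597, 0.3018, 0.1689], E[r] = 1.8064, γ^t·E[r] = 0.960015, running G = 9.173848

G = 9.1738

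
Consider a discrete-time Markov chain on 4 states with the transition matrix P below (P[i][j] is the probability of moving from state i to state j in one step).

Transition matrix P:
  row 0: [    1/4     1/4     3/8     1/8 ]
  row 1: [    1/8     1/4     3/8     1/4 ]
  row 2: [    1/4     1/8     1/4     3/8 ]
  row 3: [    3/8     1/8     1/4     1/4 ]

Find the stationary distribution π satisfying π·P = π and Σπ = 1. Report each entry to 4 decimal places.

π = [0.2595, 0.1799, 0.3049, 0.2557]

Balance equations π_j = Σ_i π_i·P[i][j]:
  π_0 = 1/4·π_0 + 1/8·π_1 + 1/4·π_2 + 3/8·π_3
  π_1 = 1/4·π_0 + 1/4·π_1 + 1/8·π_2 + 1/8·π_3
  π_2 = 3/8·π_0 + 3/8·π_1 + 1/4·π_2 + 1/4·π_3
  normalize: π_0 + π_1 + π_2 + π_3 = 1
Solving the linear system gives exactly π = [137/528, 95/528, 161/528, 45/176].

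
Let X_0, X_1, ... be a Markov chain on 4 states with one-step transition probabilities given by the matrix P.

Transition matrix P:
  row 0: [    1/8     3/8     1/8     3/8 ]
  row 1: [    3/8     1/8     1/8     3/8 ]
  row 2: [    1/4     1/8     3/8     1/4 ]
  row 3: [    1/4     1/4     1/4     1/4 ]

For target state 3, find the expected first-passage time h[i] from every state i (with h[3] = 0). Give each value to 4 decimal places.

h = [2.8235, 2.8235, 3.2941, 0.0000]

First-step conditioning: h[3] = 0; for i ≠ 3, h[i] = 1 + Σ_k P[i][k]·h[k].
  h[0] = 1 + 1/8·h[0] + 3/8·h[1] + 1/8·h[2]
  h[1] = 1 + 3/8·h[0] + 1/8·h[1] + 1/8·h[2]
  h[2] = 1 + 1/4·h[0] + 1/8·h[1] + 3/8·h[2]
Solving the 3×3 linear system over states ≠ 3 gives exactly h = [48/17, 48/17, 56/17, 0] (h[3] = 0 is the target).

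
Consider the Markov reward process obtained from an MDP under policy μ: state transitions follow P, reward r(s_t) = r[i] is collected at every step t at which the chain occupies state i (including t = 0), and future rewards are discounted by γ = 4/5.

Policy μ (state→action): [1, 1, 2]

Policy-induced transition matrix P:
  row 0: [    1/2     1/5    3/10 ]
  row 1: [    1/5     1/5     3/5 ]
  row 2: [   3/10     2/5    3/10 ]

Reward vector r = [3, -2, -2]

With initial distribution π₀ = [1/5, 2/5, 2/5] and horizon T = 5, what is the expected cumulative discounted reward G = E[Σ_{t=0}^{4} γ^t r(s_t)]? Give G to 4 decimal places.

G = -1.8994

t=0: π = [0.2000, 0.4000, 0.4000], E[r] = -1.0000, γ^t·E[r] = -1.000000, running G = -1.000000
t=1: π = [0.3000, 0.2800, 0.4200], E[r] = -0.5000, γ^t·E[r] = -0.400000, running G = -1.400000
t=2: π = [0.3320, 0.2840, 0.3840], E[r] = -0.3400, γ^t·E[r] = -0.217600, running G = -1.617600
t=3: π = [0.3380, 0.2768, 0.3852], E[r] = -0.3100, γ^t·E[r] = -0.158720, running G = -1.776320
t=4: π = [0.3399, 0.2770, 0.3830], E[r] = -0.3004, γ^t·E[r] = -0.123044, running G = -1.899364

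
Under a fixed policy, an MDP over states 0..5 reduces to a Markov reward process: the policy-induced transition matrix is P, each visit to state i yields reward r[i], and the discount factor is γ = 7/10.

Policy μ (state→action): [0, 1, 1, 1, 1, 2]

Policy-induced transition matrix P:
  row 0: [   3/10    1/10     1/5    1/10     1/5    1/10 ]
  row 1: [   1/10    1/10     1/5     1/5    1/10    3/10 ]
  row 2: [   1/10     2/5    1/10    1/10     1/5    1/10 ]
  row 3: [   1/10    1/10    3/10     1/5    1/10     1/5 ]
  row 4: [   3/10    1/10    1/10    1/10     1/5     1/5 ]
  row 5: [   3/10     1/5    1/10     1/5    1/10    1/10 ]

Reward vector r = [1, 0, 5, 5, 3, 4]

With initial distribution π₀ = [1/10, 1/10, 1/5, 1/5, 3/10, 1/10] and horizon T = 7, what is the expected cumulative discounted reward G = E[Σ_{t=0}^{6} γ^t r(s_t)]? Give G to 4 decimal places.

t=0: π = [0.1000, 0.1000, 0.2000, 0.2000, 0.3000, 0.1000], E[r] = 3.4000, γ^t·E[r] = 3.400000, running G = 3.400000
t=1: π = [0.2000, 0.1700, 0.1600, 0.1400, 0.1600, 0.1700], E[r] = 2.8600, γ^t·E[r] = 2.002000, running G = 5.402000
t=2: π = [0.2060, 0.1650, 0.1650, 0.1480, 0.1520, 0.1640], E[r] = 2.8830, γ^t·E[r] = 1.412670, running G = 6.814670
t=3: π = [0.2044, 0.1659, 0.1667, 0.1477, 0.1523, 0.1630], E[r] = 2.8853, γ^t·E[r] = 0.989658, running G = 7.804328
t=4: π = [0.2039, 0.1663, 0.1666, 0.1477, 0.1523, 0.1632], E[r] = 2.8848, γ^t·E[r] = 0.692648, running G = 8.496976
t=5: π = [0.2039, 0.1663, 0.1666, 0.1477, 0.1523, 0.1633], E[r] = 2.8852, γ^t·E[r] = 0.484908, running G = 8.981884
t=6: π = [0.2039, 0.1663, 0.1666, 0.1477, 0.1523, 0.1633], E[r] = 2.8852, γ^t·E[r] = 0.339438, running G = 9.321322

G = 9.3213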